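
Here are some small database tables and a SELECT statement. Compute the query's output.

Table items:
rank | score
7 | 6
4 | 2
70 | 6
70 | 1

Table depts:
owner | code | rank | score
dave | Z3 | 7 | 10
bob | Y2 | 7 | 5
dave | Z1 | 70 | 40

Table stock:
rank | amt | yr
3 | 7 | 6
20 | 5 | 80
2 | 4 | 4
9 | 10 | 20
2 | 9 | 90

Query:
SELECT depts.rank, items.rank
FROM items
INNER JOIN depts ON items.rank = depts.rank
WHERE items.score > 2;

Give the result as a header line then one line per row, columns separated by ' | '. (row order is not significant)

== RESULT ==
depts.rank | items.rank
7 | 7
7 | 7
70 | 70

Derivation:
After JOIN depts (4 rows):
items.rank | items.score | depts.owner | depts.code | depts.rank | depts.score
7 | 6 | dave | Z3 | 7 | 10
7 | 6 | bob | Y2 | 7 | 5
70 | 6 | dave | Z1 | 70 | 40
70 | 1 | dave | Z1 | 70 | 40
After WHERE (3 rows):
items.rank | items.score | depts.owner | depts.code | depts.rank | depts.score
7 | 6 | dave | Z3 | 7 | 10
7 | 6 | bob | Y2 | 7 | 5
70 | 6 | dave | Z1 | 70 | 40
After SELECT (3 rows):
depts.rank | items.rank
7 | 7
7 | 7
70 | 70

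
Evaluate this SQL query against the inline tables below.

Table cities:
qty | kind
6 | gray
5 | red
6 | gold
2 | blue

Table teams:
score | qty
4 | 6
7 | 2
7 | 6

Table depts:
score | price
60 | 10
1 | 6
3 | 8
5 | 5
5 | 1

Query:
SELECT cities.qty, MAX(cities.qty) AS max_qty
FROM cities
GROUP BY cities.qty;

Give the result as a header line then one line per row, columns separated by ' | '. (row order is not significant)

== RESULT ==
cities.qty | max_qty
6 | 6
5 | 5
2 | 2

Derivation:
After GROUP BY (3 rows):
cities.qty | max_qty
6 | 6
5 | 5
2 | 2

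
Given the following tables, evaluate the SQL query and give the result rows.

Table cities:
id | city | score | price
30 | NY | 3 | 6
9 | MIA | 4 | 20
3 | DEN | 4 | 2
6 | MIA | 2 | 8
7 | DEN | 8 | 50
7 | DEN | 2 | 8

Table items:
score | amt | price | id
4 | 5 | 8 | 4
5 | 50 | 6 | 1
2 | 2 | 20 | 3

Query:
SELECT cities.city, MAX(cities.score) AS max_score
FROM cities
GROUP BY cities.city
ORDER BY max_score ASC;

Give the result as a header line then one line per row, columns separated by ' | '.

== RESULT ==
cities.city | max_score
NY | 3
MIA | 4
DEN | 8

Derivation:
After GROUP BY (3 rows):
cities.city | max_score
NY | 3
MIA | 4
DEN | 8
After ORDER BY (3 rows):
cities.city | max_score
NY | 3
MIA | 4
DEN | 8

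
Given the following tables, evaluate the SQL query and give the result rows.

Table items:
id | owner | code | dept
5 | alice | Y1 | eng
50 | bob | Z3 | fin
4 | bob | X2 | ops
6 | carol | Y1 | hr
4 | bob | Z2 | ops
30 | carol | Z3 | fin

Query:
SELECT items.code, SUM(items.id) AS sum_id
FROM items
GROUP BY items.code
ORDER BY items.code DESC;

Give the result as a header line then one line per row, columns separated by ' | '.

== RESULT ==
items.code | sum_id
Z3 | 80
Z2 | 4
Y1 | 11
X2 | 4

Derivation:
After GROUP BY (4 rows):
items.code | sum_id
Y1 | 11
Z3 | 80
X2 | 4
Z2 | 4
After ORDER BY (4 rows):
items.code | sum_id
Z3 | 80
Z2 | 4
Y1 | 11
X2 | 4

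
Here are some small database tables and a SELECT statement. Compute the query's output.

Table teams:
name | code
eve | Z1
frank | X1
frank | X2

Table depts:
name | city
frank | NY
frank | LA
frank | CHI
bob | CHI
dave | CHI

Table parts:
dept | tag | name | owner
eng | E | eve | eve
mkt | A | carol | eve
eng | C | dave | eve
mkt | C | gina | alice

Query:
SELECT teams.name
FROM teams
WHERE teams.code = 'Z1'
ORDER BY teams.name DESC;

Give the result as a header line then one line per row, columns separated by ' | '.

After WHERE (1 rows):
teams.name | teams.code
eve | Z1
After SELECT (1 rows):
teams.name
eve
After ORDER BY (1 rows):
teams.name
eve

== RESULT ==
teams.name
eve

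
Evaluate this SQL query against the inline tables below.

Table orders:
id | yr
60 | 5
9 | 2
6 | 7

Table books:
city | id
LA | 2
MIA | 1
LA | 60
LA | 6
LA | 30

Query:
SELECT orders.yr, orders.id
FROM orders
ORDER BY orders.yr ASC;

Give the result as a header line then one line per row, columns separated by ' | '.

== RESULT ==
orders.yr | orders.id
2 | 9
5 | 60
7 | 6

Derivation:
After SELECT (3 rows):
orders.yr | orders.id
5 | 60
2 | 9
7 | 6
After ORDER BY (3 rows):
orders.yr | orders.id
2 | 9
5 | 60
7 | 6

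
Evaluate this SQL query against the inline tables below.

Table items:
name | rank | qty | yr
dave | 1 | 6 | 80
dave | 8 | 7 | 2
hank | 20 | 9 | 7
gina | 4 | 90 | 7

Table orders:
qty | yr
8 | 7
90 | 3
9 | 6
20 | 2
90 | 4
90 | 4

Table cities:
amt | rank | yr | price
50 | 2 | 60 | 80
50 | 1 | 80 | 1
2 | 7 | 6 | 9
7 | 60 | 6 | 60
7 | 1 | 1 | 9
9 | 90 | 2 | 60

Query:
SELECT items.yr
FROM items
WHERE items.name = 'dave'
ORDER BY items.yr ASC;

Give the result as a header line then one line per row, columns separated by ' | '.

After WHERE (2 rows):
items.name | items.rank | items.qty | items.yr
dave | 1 | 6 | 80
dave | 8 | 7 | 2
After SELECT (2 rows):
items.yr
80
2
After ORDER BY (2 rows):
items.yr
2
80

== RESULT ==
items.yr
2
80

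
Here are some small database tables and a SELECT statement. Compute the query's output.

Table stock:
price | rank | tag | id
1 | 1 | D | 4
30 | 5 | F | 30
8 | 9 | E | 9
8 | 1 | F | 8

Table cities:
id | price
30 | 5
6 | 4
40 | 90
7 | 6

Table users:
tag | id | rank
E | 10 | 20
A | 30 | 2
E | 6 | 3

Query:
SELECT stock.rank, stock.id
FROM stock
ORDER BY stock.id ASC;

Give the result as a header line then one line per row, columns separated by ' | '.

== RESULT ==
stock.rank | stock.id
1 | 4
1 | 8
9 | 9
5 | 30

Derivation:
After SELECT (4 rows):
stock.rank | stock.id
1 | 4
5 | 30
9 | 9
1 | 8
After ORDER BY (4 rows):
stock.rank | stock.id
1 | 4
1 | 8
9 | 9
5 | 30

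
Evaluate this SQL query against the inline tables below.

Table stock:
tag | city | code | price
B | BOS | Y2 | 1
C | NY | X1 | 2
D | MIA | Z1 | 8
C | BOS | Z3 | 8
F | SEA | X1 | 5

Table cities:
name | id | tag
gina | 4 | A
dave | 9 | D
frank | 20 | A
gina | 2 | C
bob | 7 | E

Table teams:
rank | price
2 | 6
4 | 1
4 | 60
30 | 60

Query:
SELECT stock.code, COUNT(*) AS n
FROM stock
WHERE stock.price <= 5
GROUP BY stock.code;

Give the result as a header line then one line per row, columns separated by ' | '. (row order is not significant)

After WHERE (3 rows):
stock.tag | stock.city | stock.code | stock.price
B | BOS | Y2 | 1
C | NY | X1 | 2
F | SEA | X1 | 5
After GROUP BY (2 rows):
stock.code | n
Y2 | 1
X1 | 2

== RESULT ==
stock.code | n
Y2 | 1
X1 | 2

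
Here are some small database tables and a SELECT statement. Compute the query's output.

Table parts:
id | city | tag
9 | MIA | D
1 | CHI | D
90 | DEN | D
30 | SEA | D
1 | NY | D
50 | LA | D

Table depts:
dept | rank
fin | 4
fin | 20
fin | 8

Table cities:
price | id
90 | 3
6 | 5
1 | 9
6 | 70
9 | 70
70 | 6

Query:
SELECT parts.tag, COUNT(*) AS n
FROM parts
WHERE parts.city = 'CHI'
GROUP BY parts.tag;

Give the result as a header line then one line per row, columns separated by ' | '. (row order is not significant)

After WHERE (1 rows):
parts.id | parts.city | parts.tag
1 | CHI | D
After GROUP BY (1 rows):
parts.tag | n
D | 1

== RESULT ==
parts.tag | n
D | 1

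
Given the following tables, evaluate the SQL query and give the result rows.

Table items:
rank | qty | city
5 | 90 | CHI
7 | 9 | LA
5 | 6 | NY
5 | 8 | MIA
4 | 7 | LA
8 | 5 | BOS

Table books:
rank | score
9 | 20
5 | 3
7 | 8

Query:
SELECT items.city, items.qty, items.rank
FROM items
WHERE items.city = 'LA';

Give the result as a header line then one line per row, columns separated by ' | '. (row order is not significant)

== RESULT ==
items.city | items.qty | items.rank
LA | 9 | 7
LA | 7 | 4

Derivation:
After WHERE (2 rows):
items.rank | items.qty | items.city
7 | 9 | LA
4 | 7 | LA
After SELECT (2 rows):
items.city | items.qty | items.rank
LA | 9 | 7
LA | 7 | 4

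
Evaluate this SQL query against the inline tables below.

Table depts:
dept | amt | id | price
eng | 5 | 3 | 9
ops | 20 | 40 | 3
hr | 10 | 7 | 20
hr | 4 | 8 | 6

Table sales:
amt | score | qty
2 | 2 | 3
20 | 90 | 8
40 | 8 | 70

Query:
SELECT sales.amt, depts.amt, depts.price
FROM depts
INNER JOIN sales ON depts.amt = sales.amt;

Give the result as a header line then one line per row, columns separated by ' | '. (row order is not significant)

== RESULT ==
sales.amt | depts.amt | depts.price
20 | 20 | 3

Derivation:
After JOIN sales (1 rows):
depts.dept | depts.amt | depts.id | depts.price | sales.amt | sales.score | sales.qty
ops | 20 | 40 | 3 | 20 | 90 | 8
After SELECT (1 rows):
sales.amt | depts.amt | depts.price
20 | 20 | 3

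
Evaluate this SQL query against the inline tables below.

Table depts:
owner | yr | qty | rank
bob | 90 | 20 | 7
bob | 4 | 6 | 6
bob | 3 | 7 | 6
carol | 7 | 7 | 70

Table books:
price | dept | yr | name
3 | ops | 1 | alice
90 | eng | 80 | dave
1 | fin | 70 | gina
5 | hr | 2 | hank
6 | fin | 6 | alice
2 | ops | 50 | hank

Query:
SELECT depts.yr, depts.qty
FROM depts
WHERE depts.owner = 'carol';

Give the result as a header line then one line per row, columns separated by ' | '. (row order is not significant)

== RESULT ==
depts.yr | depts.qty
7 | 7

Derivation:
After WHERE (1 rows):
depts.owner | depts.yr | depts.qty | depts.rank
carol | 7 | 7 | 70
After SELECT (1 rows):
depts.yr | depts.qty
7 | 7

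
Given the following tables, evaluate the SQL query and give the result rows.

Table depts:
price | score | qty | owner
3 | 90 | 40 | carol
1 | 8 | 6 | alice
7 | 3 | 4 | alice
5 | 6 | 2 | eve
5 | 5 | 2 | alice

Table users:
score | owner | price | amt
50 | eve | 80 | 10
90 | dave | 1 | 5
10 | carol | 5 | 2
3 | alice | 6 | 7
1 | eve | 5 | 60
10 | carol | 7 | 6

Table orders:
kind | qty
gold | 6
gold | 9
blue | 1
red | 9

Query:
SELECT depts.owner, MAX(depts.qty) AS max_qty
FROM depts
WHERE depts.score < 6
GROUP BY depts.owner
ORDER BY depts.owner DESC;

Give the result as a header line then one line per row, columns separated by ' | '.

== RESULT ==
depts.owner | max_qty
alice | 4

Derivation:
After WHERE (2 rows):
depts.price | depts.score | depts.qty | depts.owner
7 | 3 | 4 | alice
5 | 5 | 2 | alice
After GROUP BY (1 rows):
depts.owner | max_qty
alice | 4
After ORDER BY (1 rows):
depts.owner | max_qty
alice | 4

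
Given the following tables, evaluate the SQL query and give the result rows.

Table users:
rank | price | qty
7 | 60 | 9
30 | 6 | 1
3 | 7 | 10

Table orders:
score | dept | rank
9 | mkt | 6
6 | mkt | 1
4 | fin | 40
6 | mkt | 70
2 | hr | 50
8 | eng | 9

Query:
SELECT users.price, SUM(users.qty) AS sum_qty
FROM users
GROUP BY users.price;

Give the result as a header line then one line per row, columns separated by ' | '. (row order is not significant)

== RESULT ==
users.price | sum_qty
60 | 9
6 | 1
7 | 10

Derivation:
After GROUP BY (3 rows):
users.price | sum_qty
60 | 9
6 | 1
7 | 10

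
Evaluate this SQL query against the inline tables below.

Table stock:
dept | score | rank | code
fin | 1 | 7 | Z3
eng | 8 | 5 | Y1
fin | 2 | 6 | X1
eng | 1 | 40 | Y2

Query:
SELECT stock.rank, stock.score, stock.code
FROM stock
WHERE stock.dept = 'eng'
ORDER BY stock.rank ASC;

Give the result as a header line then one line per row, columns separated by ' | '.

After WHERE (2 rows):
stock.dept | stock.score | stock.rank | stock.code
eng | 8 | 5 | Y1
eng | 1 | 40 | Y2
After SELECT (2 rows):
stock.rank | stock.score | stock.code
5 | 8 | Y1
40 | 1 | Y2
After ORDER BY (2 rows):
stock.rank | stock.score | stock.code
5 | 8 | Y1
40 | 1 | Y2

== RESULT ==
stock.rank | stock.score | stock.code
5 | 8 | Y1
40 | 1 | Y2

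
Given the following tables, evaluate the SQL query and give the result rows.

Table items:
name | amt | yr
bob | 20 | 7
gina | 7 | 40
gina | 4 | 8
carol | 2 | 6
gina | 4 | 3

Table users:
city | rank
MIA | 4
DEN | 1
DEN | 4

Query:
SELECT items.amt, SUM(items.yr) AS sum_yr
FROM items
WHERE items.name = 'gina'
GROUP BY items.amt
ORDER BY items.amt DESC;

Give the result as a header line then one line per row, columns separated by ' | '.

== RESULT ==
items.amt | sum_yr
7 | 40
4 | 11

Derivation:
After WHERE (3 rows):
items.name | items.amt | items.yr
gina | 7 | 40
gina | 4 | 8
gina | 4 | 3
After GROUP BY (2 rows):
items.amt | sum_yr
7 | 40
4 | 11
After ORDER BY (2 rows):
items.amt | sum_yr
7 | 40
4 | 11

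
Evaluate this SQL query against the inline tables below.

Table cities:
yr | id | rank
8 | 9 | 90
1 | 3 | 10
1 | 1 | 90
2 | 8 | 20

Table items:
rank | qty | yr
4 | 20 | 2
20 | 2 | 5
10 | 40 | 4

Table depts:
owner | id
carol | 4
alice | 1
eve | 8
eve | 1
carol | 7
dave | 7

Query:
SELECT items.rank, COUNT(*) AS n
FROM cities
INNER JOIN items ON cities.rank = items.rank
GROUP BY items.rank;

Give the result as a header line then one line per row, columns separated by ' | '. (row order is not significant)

After JOIN items (2 rows):
cities.yr | cities.id | cities.rank | items.rank | items.qty | items.yr
1 | 3 | 10 | 10 | 40 | 4
2 | 8 | 20 | 20 | 2 | 5
After GROUP BY (2 rows):
items.rank | n
10 | 1
20 | 1

== RESULT ==
items.rank | n
10 | 1
20 | 1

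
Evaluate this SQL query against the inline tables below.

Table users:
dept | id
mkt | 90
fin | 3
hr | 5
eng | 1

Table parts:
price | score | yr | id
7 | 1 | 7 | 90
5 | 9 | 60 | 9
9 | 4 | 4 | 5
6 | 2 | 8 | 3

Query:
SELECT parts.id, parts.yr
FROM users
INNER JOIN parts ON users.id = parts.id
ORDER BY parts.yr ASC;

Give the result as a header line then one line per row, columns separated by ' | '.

== RESULT ==
parts.id | parts.yr
5 | 4
90 | 7
3 | 8

Derivation:
After JOIN parts (3 rows):
users.dept | users.id | parts.price | parts.score | parts.yr | parts.id
mkt | 90 | 7 | 1 | 7 | 90
fin | 3 | 6 | 2 | 8 | 3
hr | 5 | 9 | 4 | 4 | 5
After SELECT (3 rows):
parts.id | parts.yr
90 | 7
3 | 8
5 | 4
After ORDER BY (3 rows):
parts.id | parts.yr
5 | 4
90 | 7
3 | 8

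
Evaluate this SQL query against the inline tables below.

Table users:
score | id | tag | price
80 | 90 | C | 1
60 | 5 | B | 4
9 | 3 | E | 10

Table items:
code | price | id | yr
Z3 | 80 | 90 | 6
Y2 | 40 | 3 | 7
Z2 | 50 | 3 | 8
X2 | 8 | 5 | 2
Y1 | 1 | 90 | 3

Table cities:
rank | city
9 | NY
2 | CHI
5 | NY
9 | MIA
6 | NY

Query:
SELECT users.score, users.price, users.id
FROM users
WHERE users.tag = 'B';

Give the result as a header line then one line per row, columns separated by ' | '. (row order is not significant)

== RESULT ==
users.score | users.price | users.id
60 | 4 | 5

Derivation:
After WHERE (1 rows):
users.score | users.id | users.tag | users.price
60 | 5 | B | 4
After SELECT (1 rows):
users.score | users.price | users.id
60 | 4 | 5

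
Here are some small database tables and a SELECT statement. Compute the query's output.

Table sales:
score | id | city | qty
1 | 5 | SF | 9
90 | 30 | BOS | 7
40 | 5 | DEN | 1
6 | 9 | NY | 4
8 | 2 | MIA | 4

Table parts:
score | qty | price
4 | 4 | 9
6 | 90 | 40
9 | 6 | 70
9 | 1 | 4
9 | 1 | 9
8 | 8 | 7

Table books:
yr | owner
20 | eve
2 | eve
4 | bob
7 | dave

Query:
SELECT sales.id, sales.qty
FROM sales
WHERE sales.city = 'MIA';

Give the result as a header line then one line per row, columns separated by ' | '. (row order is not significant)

After WHERE (1 rows):
sales.score | sales.id | sales.city | sales.qty
8 | 2 | MIA | 4
After SELECT (1 rows):
sales.id | sales.qty
2 | 4

== RESULT ==
sales.id | sales.qty
2 | 4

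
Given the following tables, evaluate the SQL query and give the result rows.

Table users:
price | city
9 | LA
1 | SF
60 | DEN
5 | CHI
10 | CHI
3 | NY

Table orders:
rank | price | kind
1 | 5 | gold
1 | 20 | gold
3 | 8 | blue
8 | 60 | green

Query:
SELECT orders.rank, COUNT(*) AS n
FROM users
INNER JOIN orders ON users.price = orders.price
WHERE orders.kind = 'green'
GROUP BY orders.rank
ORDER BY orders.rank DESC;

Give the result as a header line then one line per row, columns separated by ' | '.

After JOIN orders (2 rows):
users.price | users.city | orders.rank | orders.price | orders.kind
60 | DEN | 8 | 60 | green
5 | CHI | 1 | 5 | gold
After WHERE (1 rows):
users.price | users.city | orders.rank | orders.price | orders.kind
60 | DEN | 8 | 60 | green
After GROUP BY (1 rows):
orders.rank | n
8 | 1
After ORDER BY (1 rows):
orders.rank | n
8 | 1

== RESULT ==
orders.rank | n
8 | 1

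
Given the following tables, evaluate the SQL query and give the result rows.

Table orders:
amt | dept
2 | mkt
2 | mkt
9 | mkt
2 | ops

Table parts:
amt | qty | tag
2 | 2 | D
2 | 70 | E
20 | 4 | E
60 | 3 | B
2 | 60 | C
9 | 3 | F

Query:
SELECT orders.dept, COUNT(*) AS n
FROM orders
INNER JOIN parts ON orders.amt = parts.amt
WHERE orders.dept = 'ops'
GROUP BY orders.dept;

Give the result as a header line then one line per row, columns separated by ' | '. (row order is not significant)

== RESULT ==
orders.dept | n
ops | 3

Derivation:
After JOIN parts (10 rows):
orders.amt | orders.dept | parts.amt | parts.qty | parts.tag
2 | mkt | 2 | 2 | D
2 | mkt | 2 | 70 | E
2 | mkt | 2 | 60 | C
2 | mkt | 2 | 2 | D
2 | mkt | 2 | 70 | E
2 | mkt | 2 | 60 | C
9 | mkt | 9 | 3 | F
2 | ops | 2 | 2 | D
2 | ops | 2 | 70 | E
2 | ops | 2 | 60 | C
After WHERE (3 rows):
orders.amt | orders.dept | parts.amt | parts.qty | parts.tag
2 | ops | 2 | 2 | D
2 | ops | 2 | 70 | E
2 | ops | 2 | 60 | C
After GROUP BY (1 rows):
orders.dept | n
ops | 3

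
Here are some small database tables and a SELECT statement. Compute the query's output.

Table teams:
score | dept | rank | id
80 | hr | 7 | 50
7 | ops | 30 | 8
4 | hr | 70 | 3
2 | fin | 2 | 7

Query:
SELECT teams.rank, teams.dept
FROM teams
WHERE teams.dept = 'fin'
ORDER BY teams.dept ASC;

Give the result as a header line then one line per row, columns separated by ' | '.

After WHERE (1 rows):
teams.score | teams.dept | teams.rank | teams.id
2 | fin | 2 | 7
After SELECT (1 rows):
teams.rank | teams.dept
2 | fin
After ORDER BY (1 rows):
teams.rank | teams.dept
2 | fin

== RESULT ==
teams.rank | teams.dept
2 | fin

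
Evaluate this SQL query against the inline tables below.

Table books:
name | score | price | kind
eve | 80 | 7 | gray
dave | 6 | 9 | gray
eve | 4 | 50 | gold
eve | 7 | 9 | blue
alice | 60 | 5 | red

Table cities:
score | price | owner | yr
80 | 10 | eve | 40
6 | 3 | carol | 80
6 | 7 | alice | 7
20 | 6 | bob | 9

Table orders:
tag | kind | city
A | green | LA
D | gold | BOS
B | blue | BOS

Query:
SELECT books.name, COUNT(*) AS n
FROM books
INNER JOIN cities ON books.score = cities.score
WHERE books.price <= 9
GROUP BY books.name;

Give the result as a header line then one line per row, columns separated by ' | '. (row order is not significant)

== RESULT ==
books.name | n
eve | 1
dave | 2

Derivation:
After JOIN cities (3 rows):
books.name | books.score | books.price | books.kind | cities.score | cities.price | cities.owner | cities.yr
eve | 80 | 7 | gray | 80 | 10 | eve | 40
dave | 6 | 9 | gray | 6 | 3 | carol | 80
dave | 6 | 9 | gray | 6 | 7 | alice | 7
After WHERE (3 rows):
books.name | books.score | books.price | books.kind | cities.score | cities.price | cities.owner | cities.yr
eve | 80 | 7 | gray | 80 | 10 | eve | 40
dave | 6 | 9 | gray | 6 | 3 | carol | 80
dave | 6 | 9 | gray | 6 | 7 | alice | 7
After GROUP BY (2 rows):
books.name | n
eve | 1
dave | 2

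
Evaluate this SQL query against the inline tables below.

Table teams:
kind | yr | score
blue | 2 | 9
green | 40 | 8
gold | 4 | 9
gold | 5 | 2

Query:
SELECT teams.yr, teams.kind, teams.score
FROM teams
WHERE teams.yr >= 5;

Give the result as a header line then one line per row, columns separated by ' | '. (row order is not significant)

== RESULT ==
teams.yr | teams.kind | teams.score
40 | green | 8
5 | gold | 2

Derivation:
After WHERE (2 rows):
teams.kind | teams.yr | teams.score
green | 40 | 8
gold | 5 | 2
After SELECT (2 rows):
teams.yr | teams.kind | teams.score
40 | green | 8
5 | gold | 2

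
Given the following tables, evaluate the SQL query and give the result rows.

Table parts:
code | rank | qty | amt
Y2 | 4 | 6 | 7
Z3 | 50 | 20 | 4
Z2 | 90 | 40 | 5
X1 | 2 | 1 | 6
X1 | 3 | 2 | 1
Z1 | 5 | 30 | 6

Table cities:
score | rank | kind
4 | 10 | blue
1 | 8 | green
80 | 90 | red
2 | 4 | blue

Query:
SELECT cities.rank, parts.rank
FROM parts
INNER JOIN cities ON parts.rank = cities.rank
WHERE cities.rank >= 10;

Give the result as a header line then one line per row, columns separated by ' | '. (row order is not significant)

== RESULT ==
cities.rank | parts.rank
90 | 90

Derivation:
After JOIN cities (2 rows):
parts.code | parts.rank | parts.qty | parts.amt | cities.score | cities.rank | cities.kind
Y2 | 4 | 6 | 7 | 2 | 4 | blue
Z2 | 90 | 40 | 5 | 80 | 90 | red
After WHERE (1 rows):
parts.code | parts.rank | parts.qty | parts.amt | cities.score | cities.rank | cities.kind
Z2 | 90 | 40 | 5 | 80 | 90 | red
After SELECT (1 rows):
cities.rank | parts.rank
90 | 90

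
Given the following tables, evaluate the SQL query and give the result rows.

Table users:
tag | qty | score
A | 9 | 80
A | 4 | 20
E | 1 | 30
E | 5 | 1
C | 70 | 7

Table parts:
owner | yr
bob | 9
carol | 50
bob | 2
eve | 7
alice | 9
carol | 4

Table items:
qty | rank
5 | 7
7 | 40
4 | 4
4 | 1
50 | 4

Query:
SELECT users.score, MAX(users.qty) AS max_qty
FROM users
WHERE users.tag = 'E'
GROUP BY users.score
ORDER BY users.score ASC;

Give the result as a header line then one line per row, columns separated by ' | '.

== RESULT ==
users.score | max_qty
1 | 5
30 | 1

Derivation:
After WHERE (2 rows):
users.tag | users.qty | users.score
E | 1 | 30
E | 5 | 1
After GROUP BY (2 rows):
users.score | max_qty
30 | 1
1 | 5
After ORDER BY (2 rows):
users.score | max_qty
1 | 5
30 | 1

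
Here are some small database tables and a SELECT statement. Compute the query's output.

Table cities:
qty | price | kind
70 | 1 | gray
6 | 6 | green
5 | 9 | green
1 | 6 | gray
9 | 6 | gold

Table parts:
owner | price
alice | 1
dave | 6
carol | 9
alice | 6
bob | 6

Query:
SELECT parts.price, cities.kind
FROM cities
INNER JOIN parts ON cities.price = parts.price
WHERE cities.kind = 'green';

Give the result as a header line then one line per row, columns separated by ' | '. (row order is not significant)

== RESULT ==
parts.price | cities.kind
6 | green
6 | green
6 | green
9 | green

Derivation:
After JOIN parts (11 rows):
cities.qty | cities.price | cities.kind | parts.owner | parts.price
70 | 1 | gray | alice | 1
6 | 6 | green | dave | 6
6 | 6 | green | alice | 6
6 | 6 | green | bob | 6
5 | 9 | green | carol | 9
1 | 6 | gray | dave | 6
1 | 6 | gray | alice | 6
1 | 6 | gray | bob | 6
9 | 6 | gold | dave | 6
9 | 6 | gold | alice | 6
9 | 6 | gold | bob | 6
After WHERE (4 rows):
cities.qty | cities.price | cities.kind | parts.owner | parts.price
6 | 6 | green | dave | 6
6 | 6 | green | alice | 6
6 | 6 | green | bob | 6
5 | 9 | green | carol | 9
After SELECT (4 rows):
parts.price | cities.kind
6 | green
6 | green
6 | green
9 | green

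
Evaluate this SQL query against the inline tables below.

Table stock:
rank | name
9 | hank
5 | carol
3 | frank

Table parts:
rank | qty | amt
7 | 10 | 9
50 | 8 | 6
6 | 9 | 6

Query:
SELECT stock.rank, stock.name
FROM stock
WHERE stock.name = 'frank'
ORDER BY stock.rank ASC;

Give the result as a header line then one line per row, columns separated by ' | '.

After WHERE (1 rows):
stock.rank | stock.name
3 | frank
After SELECT (1 rows):
stock.rank | stock.name
3 | frank
After ORDER BY (1 rows):
stock.rank | stock.name
3 | frank

== RESULT ==
stock.rank | stock.name
3 | frank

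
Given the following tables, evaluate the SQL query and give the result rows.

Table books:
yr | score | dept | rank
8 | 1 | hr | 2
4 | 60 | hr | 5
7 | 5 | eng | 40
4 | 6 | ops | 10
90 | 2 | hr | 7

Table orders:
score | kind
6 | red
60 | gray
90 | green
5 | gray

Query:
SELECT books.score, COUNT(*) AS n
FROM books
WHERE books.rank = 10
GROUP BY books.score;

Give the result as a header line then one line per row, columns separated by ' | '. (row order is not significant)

== RESULT ==
books.score | n
6 | 1

Derivation:
After WHERE (1 rows):
books.yr | books.score | books.dept | books.rank
4 | 6 | ops | 10
After GROUP BY (1 rows):
books.score | n
6 | 1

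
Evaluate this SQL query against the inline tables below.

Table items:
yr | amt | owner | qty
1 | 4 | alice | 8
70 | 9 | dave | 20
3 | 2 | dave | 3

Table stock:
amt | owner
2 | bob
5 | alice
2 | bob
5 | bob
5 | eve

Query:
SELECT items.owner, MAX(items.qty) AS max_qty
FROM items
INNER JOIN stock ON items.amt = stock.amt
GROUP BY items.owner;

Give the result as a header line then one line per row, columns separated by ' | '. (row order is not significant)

== RESULT ==
items.owner | max_qty
dave | 3

Derivation:
After JOIN stock (2 rows):
items.yr | items.amt | items.owner | items.qty | stock.amt | stock.owner
3 | 2 | dave | 3 | 2 | bob
3 | 2 | dave | 3 | 2 | bob
After GROUP BY (1 rows):
items.owner | max_qty
dave | 3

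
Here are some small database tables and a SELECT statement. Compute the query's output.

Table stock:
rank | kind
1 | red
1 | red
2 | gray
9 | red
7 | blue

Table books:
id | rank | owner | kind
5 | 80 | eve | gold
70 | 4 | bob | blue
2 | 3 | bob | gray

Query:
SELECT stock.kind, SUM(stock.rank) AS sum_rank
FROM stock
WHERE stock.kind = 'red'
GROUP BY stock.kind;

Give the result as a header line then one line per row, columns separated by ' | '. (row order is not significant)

== RESULT ==
stock.kind | sum_rank
red | 11

Derivation:
After WHERE (3 rows):
stock.rank | stock.kind
1 | red
1 | red
9 | red
After GROUP BY (1 rows):
stock.kind | sum_rank
red | 11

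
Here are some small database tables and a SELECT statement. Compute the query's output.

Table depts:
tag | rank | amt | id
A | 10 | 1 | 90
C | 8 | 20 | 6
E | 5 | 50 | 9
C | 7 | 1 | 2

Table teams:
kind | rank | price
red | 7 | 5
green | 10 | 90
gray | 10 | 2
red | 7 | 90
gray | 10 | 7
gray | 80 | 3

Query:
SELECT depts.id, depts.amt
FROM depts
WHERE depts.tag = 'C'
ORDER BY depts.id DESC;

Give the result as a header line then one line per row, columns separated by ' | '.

After WHERE (2 rows):
depts.tag | depts.rank | depts.amt | depts.id
C | 8 | 20 | 6
C | 7 | 1 | 2
After SELECT (2 rows):
depts.id | depts.amt
6 | 20
2 | 1
After ORDER BY (2 rows):
depts.id | depts.amt
6 | 20
2 | 1

== RESULT ==
depts.id | depts.amt
6 | 20
2 | 1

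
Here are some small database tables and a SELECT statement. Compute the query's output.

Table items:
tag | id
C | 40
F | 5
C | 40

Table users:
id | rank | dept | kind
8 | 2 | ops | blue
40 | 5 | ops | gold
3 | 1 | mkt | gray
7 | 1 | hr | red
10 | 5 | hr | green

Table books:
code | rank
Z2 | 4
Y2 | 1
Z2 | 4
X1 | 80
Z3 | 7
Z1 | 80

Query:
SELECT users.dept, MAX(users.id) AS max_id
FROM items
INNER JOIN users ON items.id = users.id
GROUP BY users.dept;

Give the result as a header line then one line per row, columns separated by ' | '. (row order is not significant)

After JOIN users (2 rows):
items.tag | items.id | users.id | users.rank | users.dept | users.kind
C | 40 | 40 | 5 | ops | gold
C | 40 | 40 | 5 | ops | gold
After GROUP BY (1 rows):
users.dept | max_id
ops | 40

== RESULT ==
users.dept | max_id
ops | 40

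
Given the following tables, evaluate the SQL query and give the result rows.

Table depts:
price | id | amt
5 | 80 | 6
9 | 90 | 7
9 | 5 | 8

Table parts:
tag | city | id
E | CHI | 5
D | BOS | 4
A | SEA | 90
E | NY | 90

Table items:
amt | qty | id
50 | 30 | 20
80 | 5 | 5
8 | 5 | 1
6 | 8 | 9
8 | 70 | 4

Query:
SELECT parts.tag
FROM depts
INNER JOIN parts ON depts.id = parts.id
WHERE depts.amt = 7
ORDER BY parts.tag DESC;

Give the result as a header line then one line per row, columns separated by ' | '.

After JOIN parts (3 rows):
depts.price | depts.id | depts.amt | parts.tag | parts.city | parts.id
9 | 90 | 7 | A | SEA | 90
9 | 90 | 7 | E | NY | 90
9 | 5 | 8 | E | CHI | 5
After WHERE (2 rows):
depts.price | depts.id | depts.amt | parts.tag | parts.city | parts.id
9 | 90 | 7 | A | SEA | 90
9 | 90 | 7 | E | NY | 90
After SELECT (2 rows):
parts.tag
A
E
After ORDER BY (2 rows):
parts.tag
E
A

== RESULT ==
parts.tag
E
A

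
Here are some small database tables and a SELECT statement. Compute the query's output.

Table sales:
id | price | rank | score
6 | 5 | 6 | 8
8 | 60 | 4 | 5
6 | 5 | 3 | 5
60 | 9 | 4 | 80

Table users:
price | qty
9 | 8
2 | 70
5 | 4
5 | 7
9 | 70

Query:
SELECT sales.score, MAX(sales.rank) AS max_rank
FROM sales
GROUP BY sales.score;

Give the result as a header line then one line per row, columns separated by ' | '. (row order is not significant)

== RESULT ==
sales.score | max_rank
8 | 6
5 | 4
80 | 4

Derivation:
After GROUP BY (3 rows):
sales.score | max_rank
8 | 6
5 | 4
80 | 4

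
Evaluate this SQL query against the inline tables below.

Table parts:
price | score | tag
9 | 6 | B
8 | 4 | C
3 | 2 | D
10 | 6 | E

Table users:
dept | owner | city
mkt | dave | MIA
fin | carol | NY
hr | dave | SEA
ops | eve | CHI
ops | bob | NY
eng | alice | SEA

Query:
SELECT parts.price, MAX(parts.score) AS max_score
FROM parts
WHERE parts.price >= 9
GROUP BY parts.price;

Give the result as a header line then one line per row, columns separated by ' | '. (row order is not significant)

== RESULT ==
parts.price | max_score
9 | 6
10 | 6

Derivation:
After WHERE (2 rows):
parts.price | parts.score | parts.tag
9 | 6 | B
10 | 6 | E
After GROUP BY (2 rows):
parts.price | max_score
9 | 6
10 | 6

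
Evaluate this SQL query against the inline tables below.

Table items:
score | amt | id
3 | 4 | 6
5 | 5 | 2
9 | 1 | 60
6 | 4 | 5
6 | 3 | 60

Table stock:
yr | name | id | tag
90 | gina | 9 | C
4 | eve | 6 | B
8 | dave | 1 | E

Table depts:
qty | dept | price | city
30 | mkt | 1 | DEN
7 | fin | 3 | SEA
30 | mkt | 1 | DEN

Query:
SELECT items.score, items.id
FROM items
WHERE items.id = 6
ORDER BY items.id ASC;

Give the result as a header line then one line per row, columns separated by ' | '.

== RESULT ==
items.score | items.id
3 | 6

Derivation:
After WHERE (1 rows):
items.score | items.amt | items.id
3 | 4 | 6
After SELECT (1 rows):
items.score | items.id
3 | 6
After ORDER BY (1 rows):
items.score | items.id
3 | 6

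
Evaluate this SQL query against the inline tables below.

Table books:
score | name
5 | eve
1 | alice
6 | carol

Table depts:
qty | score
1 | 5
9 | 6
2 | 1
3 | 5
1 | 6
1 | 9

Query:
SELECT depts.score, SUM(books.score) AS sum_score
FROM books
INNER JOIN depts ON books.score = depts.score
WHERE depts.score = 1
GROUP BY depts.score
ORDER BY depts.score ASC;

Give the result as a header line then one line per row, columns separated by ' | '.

After JOIN depts (5 rows):
books.score | books.name | depts.qty | depts.score
5 | eve | 1 | 5
5 | eve | 3 | 5
1 | alice | 2 | 1
6 | carol | 9 | 6
6 | carol | 1 | 6
After WHERE (1 rows):
books.score | books.name | depts.qty | depts.score
1 | alice | 2 | 1
After GROUP BY (1 rows):
depts.score | sum_score
1 | 1
After ORDER BY (1 rows):
depts.score | sum_score
1 | 1

== RESULT ==
depts.score | sum_score
1 | 1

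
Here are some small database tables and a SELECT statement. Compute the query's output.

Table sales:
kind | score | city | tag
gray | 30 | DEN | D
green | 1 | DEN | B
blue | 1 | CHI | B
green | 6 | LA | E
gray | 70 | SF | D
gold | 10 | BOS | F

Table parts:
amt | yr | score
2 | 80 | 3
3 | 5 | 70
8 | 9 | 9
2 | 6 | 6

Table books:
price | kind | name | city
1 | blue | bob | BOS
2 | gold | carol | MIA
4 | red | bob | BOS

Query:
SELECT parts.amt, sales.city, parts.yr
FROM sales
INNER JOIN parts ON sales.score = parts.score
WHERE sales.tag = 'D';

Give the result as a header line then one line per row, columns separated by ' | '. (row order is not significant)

After JOIN parts (2 rows):
sales.kind | sales.score | sales.city | sales.tag | parts.amt | parts.yr | parts.score
green | 6 | LA | E | 2 | 6 | 6
gray | 70 | SF | D | 3 | 5 | 70
After WHERE (1 rows):
sales.kind | sales.score | sales.city | sales.tag | parts.amt | parts.yr | parts.score
gray | 70 | SF | D | 3 | 5 | 70
After SELECT (1 rows):
parts.amt | sales.city | parts.yr
3 | SF | 5

== RESULT ==
parts.amt | sales.city | parts.yr
3 | SF | 5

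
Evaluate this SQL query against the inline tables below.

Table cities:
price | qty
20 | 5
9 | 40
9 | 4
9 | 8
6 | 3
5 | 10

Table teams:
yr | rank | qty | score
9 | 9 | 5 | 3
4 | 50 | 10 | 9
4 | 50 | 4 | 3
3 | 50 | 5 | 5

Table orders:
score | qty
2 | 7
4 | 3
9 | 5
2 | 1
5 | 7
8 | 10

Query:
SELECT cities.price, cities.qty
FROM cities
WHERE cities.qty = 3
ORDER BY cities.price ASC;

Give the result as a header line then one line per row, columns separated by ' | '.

== RESULT ==
cities.price | cities.qty
6 | 3

Derivation:
After WHERE (1 rows):
cities.price | cities.qty
6 | 3
After SELECT (1 rows):
cities.price | cities.qty
6 | 3
After ORDER BY (1 rows):
cities.price | cities.qty
6 | 3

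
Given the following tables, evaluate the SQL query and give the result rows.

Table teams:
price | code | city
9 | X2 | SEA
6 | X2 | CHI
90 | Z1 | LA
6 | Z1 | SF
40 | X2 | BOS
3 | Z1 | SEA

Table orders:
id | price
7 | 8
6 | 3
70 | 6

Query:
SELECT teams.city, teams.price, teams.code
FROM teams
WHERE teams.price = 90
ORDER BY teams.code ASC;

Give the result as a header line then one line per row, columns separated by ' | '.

After WHERE (1 rows):
teams.price | teams.code | teams.city
90 | Z1 | LA
After SELECT (1 rows):
teams.city | teams.price | teams.code
LA | 90 | Z1
After ORDER BY (1 rows):
teams.city | teams.price | teams.code
LA | 90 | Z1

== RESULT ==
teams.city | teams.price | teams.code
LA | 90 | Z1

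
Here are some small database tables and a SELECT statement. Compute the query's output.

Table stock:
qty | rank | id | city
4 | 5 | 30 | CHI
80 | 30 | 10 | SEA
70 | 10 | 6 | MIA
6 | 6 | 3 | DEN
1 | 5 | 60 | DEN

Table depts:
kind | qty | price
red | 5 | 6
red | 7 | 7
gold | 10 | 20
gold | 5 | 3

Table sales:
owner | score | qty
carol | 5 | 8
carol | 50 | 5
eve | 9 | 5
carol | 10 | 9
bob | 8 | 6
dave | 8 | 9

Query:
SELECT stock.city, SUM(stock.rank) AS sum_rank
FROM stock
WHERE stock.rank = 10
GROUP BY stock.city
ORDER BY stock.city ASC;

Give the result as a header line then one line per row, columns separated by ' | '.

After WHERE (1 rows):
stock.qty | stock.rank | stock.id | stock.city
70 | 10 | 6 | MIA
After GROUP BY (1 rows):
stock.city | sum_rank
MIA | 10
After ORDER BY (1 rows):
stock.city | sum_rank
MIA | 10

== RESULT ==
stock.city | sum_rank
MIA | 10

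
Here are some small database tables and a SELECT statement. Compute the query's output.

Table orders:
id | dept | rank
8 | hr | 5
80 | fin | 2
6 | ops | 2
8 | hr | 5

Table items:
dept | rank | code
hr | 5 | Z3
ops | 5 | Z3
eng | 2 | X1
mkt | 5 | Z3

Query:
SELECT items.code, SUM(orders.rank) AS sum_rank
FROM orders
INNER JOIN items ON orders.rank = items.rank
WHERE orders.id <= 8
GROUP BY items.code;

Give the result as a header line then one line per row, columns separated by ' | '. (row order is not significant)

After JOIN items (8 rows):
orders.id | orders.dept | orders.rank | items.dept | items.rank | items.code
8 | hr | 5 | hr | 5 | Z3
8 | hr | 5 | ops | 5 | Z3
8 | hr | 5 | mkt | 5 | Z3
80 | fin | 2 | eng | 2 | X1
6 | ops | 2 | eng | 2 | X1
8 | hr | 5 | hr | 5 | Z3
8 | hr | 5 | ops | 5 | Z3
8 | hr | 5 | mkt | 5 | Z3
After WHERE (7 rows):
orders.id | orders.dept | orders.rank | items.dept | items.rank | items.code
8 | hr | 5 | hr | 5 | Z3
8 | hr | 5 | ops | 5 | Z3
8 | hr | 5 | mkt | 5 | Z3
6 | ops | 2 | eng | 2 | X1
8 | hr | 5 | hr | 5 | Z3
8 | hr | 5 | ops | 5 | Z3
8 | hr | 5 | mkt | 5 | Z3
After GROUP BY (2 rows):
items.code | sum_rank
Z3 | 30
X1 | 2

== RESULT ==
items.code | sum_rank
Z3 | 30
X1 | 2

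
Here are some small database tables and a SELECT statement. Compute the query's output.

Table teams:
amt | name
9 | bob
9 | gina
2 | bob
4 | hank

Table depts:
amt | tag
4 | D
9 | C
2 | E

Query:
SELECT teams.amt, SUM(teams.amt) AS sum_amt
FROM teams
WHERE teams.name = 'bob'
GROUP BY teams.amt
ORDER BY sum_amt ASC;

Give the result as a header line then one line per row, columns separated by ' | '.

== RESULT ==
teams.amt | sum_amt
2 | 2
9 | 9

Derivation:
After WHERE (2 rows):
teams.amt | teams.name
9 | bob
2 | bob
After GROUP BY (2 rows):
teams.amt | sum_amt
9 | 9
2 | 2
After ORDER BY (2 rows):
teams.amt | sum_amt
2 | 2
9 | 9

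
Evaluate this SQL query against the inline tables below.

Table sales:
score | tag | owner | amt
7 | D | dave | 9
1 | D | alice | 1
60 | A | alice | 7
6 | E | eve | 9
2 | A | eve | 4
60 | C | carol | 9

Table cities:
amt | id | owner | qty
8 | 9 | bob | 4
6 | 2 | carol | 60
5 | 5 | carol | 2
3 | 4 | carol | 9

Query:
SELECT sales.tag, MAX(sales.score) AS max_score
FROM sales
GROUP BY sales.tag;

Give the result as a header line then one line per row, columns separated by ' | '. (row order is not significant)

== RESULT ==
sales.tag | max_score
D | 7
A | 60
E | 6
C | 60

Derivation:
After GROUP BY (4 rows):
sales.tag | max_score
D | 7
A | 60
E | 6
C | 60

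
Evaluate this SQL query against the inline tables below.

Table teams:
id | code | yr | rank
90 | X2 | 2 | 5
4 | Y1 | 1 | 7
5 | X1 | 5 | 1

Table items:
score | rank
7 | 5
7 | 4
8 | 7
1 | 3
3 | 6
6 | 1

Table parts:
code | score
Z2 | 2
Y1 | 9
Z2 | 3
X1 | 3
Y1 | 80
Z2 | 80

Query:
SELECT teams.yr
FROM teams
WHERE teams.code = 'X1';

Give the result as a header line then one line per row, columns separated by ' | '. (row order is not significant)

After WHERE (1 rows):
teams.id | teams.code | teams.yr | teams.rank
5 | X1 | 5 | 1
After SELECT (1 rows):
teams.yr
5

== RESULT ==
teams.yr
5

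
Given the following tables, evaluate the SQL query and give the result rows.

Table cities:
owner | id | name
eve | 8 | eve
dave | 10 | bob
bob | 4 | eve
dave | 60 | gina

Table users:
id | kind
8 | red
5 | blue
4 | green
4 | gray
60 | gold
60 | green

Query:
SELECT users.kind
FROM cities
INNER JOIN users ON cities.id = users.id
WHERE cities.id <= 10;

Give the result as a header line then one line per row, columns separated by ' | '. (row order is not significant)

After JOIN users (5 rows):
cities.owner | cities.id | cities.name | users.id | users.kind
eve | 8 | eve | 8 | red
bob | 4 | eve | 4 | green
bob | 4 | eve | 4 | gray
dave | 60 | gina | 60 | gold
dave | 60 | gina | 60 | green
After WHERE (3 rows):
cities.owner | cities.id | cities.name | users.id | users.kind
eve | 8 | eve | 8 | red
bob | 4 | eve | 4 | green
bob | 4 | eve | 4 | gray
After SELECT (3 rows):
users.kind
red
green
gray

== RESULT ==
users.kind
red
green
gray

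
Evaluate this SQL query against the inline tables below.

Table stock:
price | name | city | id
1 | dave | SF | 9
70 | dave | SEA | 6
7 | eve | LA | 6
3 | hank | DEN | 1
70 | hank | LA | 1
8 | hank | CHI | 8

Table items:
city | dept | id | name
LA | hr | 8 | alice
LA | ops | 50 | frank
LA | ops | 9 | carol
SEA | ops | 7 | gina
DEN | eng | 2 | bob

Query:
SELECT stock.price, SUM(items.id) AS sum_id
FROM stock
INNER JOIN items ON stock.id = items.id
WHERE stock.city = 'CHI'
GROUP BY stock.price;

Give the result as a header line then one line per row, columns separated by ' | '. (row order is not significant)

== RESULT ==
stock.price | sum_id
8 | 8

Derivation:
After JOIN items (2 rows):
stock.price | stock.name | stock.city | stock.id | items.city | items.dept | items.id | items.name
1 | dave | SF | 9 | LA | ops | 9 | carol
8 | hank | CHI | 8 | LA | hr | 8 | alice
After WHERE (1 rows):
stock.price | stock.name | stock.city | stock.id | items.city | items.dept | items.id | items.name
8 | hank | CHI | 8 | LA | hr | 8 | alice
After GROUP BY (1 rows):
stock.price | sum_id
8 | 8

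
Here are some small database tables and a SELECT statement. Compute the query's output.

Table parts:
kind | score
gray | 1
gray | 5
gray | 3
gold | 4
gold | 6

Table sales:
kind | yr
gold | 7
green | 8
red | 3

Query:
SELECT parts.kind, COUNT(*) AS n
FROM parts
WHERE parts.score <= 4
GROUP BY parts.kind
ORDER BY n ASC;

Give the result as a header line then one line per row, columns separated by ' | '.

== RESULT ==
parts.kind | n
gold | 1
gray | 2

Derivation:
After WHERE (3 rows):
parts.kind | parts.score
gray | 1
gray | 3
gold | 4
After GROUP BY (2 rows):
parts.kind | n
gray | 2
gold | 1
After ORDER BY (2 rows):
parts.kind | n
gold | 1
gray | 2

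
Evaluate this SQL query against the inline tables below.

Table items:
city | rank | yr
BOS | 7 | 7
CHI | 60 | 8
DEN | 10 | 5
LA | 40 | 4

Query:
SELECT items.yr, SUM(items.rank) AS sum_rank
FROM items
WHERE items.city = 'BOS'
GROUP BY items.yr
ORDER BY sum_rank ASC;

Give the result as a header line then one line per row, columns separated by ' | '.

== RESULT ==
items.yr | sum_rank
7 | 7

Derivation:
After WHERE (1 rows):
items.city | items.rank | items.yr
BOS | 7 | 7
After GROUP BY (1 rows):
items.yr | sum_rank
7 | 7
After ORDER BY (1 rows):
items.yr | sum_rank
7 | 7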